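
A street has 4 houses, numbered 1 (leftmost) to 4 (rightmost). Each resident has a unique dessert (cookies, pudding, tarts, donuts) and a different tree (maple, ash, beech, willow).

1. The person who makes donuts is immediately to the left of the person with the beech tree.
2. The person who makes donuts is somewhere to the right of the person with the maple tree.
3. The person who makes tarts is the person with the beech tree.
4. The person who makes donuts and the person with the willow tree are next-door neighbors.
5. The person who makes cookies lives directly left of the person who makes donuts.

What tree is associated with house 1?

The person who makes cookies is narrowed to house 1 or 2; consider each.
Placing it in house 1 leads to a contradiction, so it's in house 2.
Clue 5 places the person who makes donuts in house 3.
House 1's dessert must be pudding (nothing else left).
House 4 dessert: only tarts fits.
By clue 1, the person with the beech tree is in house 4.
So house 2 gets willow for tree.
That leaves ash as the tree for house 3.
So house 1 gets maple for tree.
So: house 1 = pudding/maple, house 2 = cookies/willow, house 3 = donuts/ash, house 4 = tarts/beech.

maple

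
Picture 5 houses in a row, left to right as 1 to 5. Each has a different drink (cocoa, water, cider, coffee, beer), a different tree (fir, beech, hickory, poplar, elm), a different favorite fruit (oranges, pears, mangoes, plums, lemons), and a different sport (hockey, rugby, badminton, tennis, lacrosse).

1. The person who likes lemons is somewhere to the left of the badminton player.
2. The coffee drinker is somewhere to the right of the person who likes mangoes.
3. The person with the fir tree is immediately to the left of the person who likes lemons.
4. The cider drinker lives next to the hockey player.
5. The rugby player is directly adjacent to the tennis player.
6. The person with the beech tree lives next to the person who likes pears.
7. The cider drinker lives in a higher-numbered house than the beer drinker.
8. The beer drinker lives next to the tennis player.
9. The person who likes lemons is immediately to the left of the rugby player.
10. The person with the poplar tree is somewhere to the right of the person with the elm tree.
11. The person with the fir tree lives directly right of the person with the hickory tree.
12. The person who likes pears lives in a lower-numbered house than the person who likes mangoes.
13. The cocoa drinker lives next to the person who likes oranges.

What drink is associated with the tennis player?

cider

House 5 tree: only poplar fits.
House 1's sport must be lacrosse (nothing else left).
So house 2 gets hockey for sport.
The only sport still possible for house 3 is tennis.
By clue 4, the cider drinker is in house 3.
Clue 5: the rugby player is in house 4.
Clue 7 places the beer drinker in house 2.
Clue 9: the person who likes lemons is in house 3.
That leaves badminton as the sport for house 5.
The person with the fir tree is in house 2 (clue 3).
Clue 11 places the person with the hickory tree in house 1.
House 4 tree: only elm fits.
Clue 6 places the person who likes pears in house 2.
By clue 12, the person who likes mangoes is in house 4.
House 3's tree must be beech (nothing else left).
House 1 favorite fruit: only plums fits.
So house 5 gets oranges for favorite fruit.
From clue 2, the coffee drinker must be in house 5.
By clue 13, the cocoa drinker is in house 4.
House 1 drink: only water fits.
So: house 1 = water/hickory/plums/lacrosse, house 2 = beer/fir/pears/hockey, house 3 = cider/beech/lemons/tennis, house 4 = cocoa/elm/mangoes/rugby, house 5 = coffee/poplar/oranges/badminton.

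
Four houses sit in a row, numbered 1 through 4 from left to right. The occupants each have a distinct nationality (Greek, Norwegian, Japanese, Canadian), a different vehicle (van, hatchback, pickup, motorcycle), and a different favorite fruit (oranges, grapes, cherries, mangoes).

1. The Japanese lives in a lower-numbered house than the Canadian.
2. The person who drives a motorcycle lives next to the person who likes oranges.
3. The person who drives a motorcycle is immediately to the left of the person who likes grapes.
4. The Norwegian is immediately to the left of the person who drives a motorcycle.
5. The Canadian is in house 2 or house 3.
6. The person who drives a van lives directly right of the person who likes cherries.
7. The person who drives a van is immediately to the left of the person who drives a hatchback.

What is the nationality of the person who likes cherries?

Japanese

The only nationality still possible for house 4 is Greek.
The only vehicle still possible for house 1 is pickup.
That leaves hatchback as the vehicle for house 4.
The person who drives a van is in house 3 (clue 7).
The only nationality still possible for house 3 is Canadian.
House 2's vehicle must be motorcycle (nothing else left).
The person who likes grapes is in house 3 (clue 3).
Clue 4: the Norwegian is in house 1.
Clue 6 places the person who likes cherries in house 2.
House 2 nationality: only Japanese fits.
So house 4 gets mangoes for favorite fruit.
The only favorite fruit still possible for house 1 is oranges.
So: house 1 = Norwegian/pickup/oranges, house 2 = Japanese/motorcycle/cherries, house 3 = Canadian/van/grapes, house 4 = Greek/hatchback/mangoes.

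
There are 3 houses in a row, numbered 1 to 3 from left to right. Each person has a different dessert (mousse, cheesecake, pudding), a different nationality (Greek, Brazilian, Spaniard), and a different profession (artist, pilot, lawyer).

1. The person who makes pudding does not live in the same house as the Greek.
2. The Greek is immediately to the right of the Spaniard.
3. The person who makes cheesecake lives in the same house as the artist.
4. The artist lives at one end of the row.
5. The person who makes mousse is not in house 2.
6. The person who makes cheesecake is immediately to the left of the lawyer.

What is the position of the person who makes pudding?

From clue 3, the person who makes cheesecake must be in house 1.
Clue 3: the artist is in house 1.
From clue 6, the lawyer must be in house 2.
So house 2 gets pudding for dessert.
So house 3 gets mousse for dessert.
House 3 profession: only pilot fits.
By clue 1, the Greek is in house 3.
Clue 2: the Spaniard is in house 2.
House 1's nationality must be Brazilian (nothing else left).
So: house 1 = cheesecake/Brazilian/artist, house 2 = pudding/Spaniard/lawyer, house 3 = mousse/Greek/pilot.

2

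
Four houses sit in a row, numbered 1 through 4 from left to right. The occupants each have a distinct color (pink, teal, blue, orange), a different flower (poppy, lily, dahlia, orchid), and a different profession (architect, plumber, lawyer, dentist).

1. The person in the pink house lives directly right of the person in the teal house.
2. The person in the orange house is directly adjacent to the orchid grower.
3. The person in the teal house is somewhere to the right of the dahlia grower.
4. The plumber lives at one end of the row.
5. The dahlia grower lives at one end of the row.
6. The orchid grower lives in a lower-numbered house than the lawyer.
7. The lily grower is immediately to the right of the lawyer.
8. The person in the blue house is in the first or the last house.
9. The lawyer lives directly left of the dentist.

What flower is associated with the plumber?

dahlia

The dahlia grower is in house 1 (clue 5).
By clue 6, the orchid grower is in house 2.
The lawyer is in house 3 (clue 6).
Clue 7 places the lily grower in house 4.
By clue 9, the dentist is in house 4.
So house 3 gets poppy for flower.
So house 2 gets architect for profession.
House 2's color must be teal (nothing else left).
The only profession still possible for house 1 is plumber.
By clue 1, the person in the pink house is in house 3.
House 1 color: only orange fits.
House 4's color must be blue (nothing else left).
So: house 1 = orange/dahlia/plumber, house 2 = teal/orchid/architect, house 3 = pink/poppy/lawyer, house 4 = blue/lily/dentist.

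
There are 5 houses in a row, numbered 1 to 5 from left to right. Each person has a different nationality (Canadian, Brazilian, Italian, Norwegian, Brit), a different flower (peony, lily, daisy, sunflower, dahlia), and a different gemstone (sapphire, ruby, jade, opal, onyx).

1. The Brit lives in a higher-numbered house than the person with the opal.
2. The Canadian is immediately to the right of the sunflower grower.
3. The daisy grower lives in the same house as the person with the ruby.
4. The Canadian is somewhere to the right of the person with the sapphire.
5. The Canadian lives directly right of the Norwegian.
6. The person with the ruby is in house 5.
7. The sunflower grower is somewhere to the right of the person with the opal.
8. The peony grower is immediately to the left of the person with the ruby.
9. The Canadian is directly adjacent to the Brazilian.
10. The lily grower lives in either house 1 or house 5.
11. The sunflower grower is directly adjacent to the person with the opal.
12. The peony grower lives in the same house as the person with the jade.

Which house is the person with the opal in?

1

Clue 6: the person with the ruby is in house 5.
From clue 8, the peony grower must be in house 4.
From clue 12, the person with the jade must be in house 4.
Clue 3: the daisy grower is in house 5.
The only nationality still possible for house 1 is Italian.
House 1's flower must be lily (nothing else left).
The Canadian is narrowed to house 3 or 4; consider each.
Placing it in house 4 leads to a contradiction, so it's in house 3.
The sunflower grower is in house 2 (clue 2).
Clue 5 places the Norwegian in house 2.
From clue 7, the person with the opal must be in house 1.
House 5 nationality: only Brit fits.
That leaves dahlia as the flower for house 3.
House 3 gemstone: only onyx fits.
That leaves Brazilian as the nationality for house 4.
That leaves sapphire as the gemstone for house 2.
So: house 1 = Italian/lily/opal, house 2 = Norwegian/sunflower/sapphire, house 3 = Canadian/dahlia/onyx, house 4 = Brazilian/peony/jade, house 5 = Brit/daisy/ruby.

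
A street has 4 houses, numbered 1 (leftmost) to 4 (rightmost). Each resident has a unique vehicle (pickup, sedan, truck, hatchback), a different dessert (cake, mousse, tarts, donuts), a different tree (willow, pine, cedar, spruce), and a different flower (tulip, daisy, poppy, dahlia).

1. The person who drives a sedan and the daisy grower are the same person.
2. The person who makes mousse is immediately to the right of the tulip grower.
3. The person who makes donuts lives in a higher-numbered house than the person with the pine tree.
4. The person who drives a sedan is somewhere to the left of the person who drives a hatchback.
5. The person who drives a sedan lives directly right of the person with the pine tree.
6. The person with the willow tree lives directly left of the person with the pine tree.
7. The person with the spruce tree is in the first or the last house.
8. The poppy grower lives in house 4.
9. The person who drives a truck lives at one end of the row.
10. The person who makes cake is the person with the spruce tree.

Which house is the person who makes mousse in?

2

The person with the willow tree is in house 1 (clue 6).
The person with the pine tree is in house 2 (clue 6).
By clue 8, the poppy grower is in house 4.
So house 3 gets cedar for tree.
That leaves spruce as the tree for house 4.
By clue 5, the person who drives a sedan is in house 3.
By clue 10, the person who makes cake is in house 4.
House 2 vehicle: only pickup fits.
House 4's vehicle must be hatchback (nothing else left).
The only dessert still possible for house 1 is tarts.
House 2's dessert must be mousse (nothing else left).
House 3 dessert: only donuts fits.
The daisy grower is in house 3 (clue 1).
Clue 2: the tulip grower is in house 1.
House 1's vehicle must be truck (nothing else left).
So house 2 gets dahlia for flower.
So: house 1 = truck/tarts/willow/tulip, house 2 = pickup/mousse/pine/dahlia, house 3 = sedan/donuts/cedar/daisy, house 4 = hatchback/cake/spruce/poppy.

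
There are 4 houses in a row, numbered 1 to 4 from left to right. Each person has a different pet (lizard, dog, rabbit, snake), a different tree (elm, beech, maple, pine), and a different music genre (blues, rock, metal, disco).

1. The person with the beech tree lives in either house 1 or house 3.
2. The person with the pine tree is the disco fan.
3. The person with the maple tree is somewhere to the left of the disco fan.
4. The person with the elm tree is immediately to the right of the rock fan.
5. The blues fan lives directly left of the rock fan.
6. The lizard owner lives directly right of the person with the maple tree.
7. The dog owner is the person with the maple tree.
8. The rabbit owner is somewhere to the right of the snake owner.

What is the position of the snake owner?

1

The person with the beech tree is narrowed to house 1 or 3; consider each.
Placing it in house 3 leads to a contradiction, so it's in house 1.
House 1 pet: only snake fits.
House 2 tree: only maple fits.
Clue 6 places the lizard owner in house 3.
Clue 7 places the dog owner in house 2.
So house 4 gets rabbit for pet.
The person with the elm tree is narrowed to house 3 or 4; consider each.
Placing it in house 4 leads to a contradiction, so it's in house 3.
From clue 4, the rock fan must be in house 2.
By clue 5, the blues fan is in house 1.
House 4 tree: only pine fits.
By clue 2, the disco fan is in house 4.
House 3 music genre: only metal fits.
So: house 1 = snake/beech/blues, house 2 = dog/maple/rock, house 3 = lizard/elm/metal, house 4 = rabbit/pine/disco.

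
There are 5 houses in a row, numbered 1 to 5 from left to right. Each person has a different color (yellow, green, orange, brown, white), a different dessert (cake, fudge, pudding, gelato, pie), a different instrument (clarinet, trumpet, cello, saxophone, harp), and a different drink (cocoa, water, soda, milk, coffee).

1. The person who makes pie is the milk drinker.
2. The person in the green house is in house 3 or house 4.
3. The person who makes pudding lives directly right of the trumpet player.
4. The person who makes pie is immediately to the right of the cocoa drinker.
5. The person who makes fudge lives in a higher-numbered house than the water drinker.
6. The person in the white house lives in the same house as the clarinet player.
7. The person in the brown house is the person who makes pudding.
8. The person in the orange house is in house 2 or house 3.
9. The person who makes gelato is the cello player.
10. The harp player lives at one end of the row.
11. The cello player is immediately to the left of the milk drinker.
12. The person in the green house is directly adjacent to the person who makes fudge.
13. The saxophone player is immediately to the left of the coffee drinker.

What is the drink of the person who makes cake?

The person in the green house is narrowed to house 3 or 4; consider each.
Placing it in house 4 leads to a contradiction, so it's in house 3.
House 2's color must be orange (nothing else left).
The person in the brown house is narrowed to house 4 or 5; consider each.
Placing it in house 4 leads to a contradiction, so it's in house 5.
By clue 7, the person who makes pudding is in house 5.
Clue 3 places the trumpet player in house 4.
The only instrument still possible for house 5 is harp.
By clue 6, the person in the white house is in house 1.
The only color still possible for house 4 is yellow.
So house 1 gets clarinet for instrument.
House 5 drink: only soda fits.
That leaves cake as the dessert for house 1.
That leaves water as the drink for house 1.
The only drink still possible for house 2 is cocoa.
Clue 4 places the person who makes pie in house 3.
So house 4 gets fudge for dessert.
Clue 1 places the milk drinker in house 3.
By clue 9, the cello player is in house 2.
House 2 dessert: only gelato fits.
So house 3 gets saxophone for instrument.
That leaves coffee as the drink for house 4.
So: house 1 = white/cake/clarinet/water, house 2 = orange/gelato/cello/cocoa, house 3 = green/pie/saxophone/milk, house 4 = yellow/fudge/trumpet/coffee, house 5 = brown/pudding/harp/soda.

water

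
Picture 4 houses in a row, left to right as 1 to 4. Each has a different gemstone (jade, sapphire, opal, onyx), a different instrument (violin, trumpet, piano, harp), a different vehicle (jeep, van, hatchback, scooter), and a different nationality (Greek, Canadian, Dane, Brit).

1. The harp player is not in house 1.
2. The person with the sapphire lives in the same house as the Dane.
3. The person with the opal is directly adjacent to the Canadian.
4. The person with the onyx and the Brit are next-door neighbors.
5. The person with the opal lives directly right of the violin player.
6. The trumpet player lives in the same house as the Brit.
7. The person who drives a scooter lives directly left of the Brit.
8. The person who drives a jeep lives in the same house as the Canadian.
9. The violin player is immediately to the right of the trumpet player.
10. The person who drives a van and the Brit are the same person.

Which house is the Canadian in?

3

From clue 6, the trumpet player must be in house 2.
Clue 6: the Brit is in house 2.
The person who drives a scooter is in house 1 (clue 7).
Clue 9: the violin player is in house 3.
From clue 10, the person who drives a van must be in house 2.
So house 1 gets piano for instrument.
The only instrument still possible for house 4 is harp.
The person with the opal is in house 4 (clue 5).
House 2's gemstone must be jade (nothing else left).
Clue 3 places the Canadian in house 3.
Clue 8: the person who drives a jeep is in house 3.
So house 4 gets hatchback for vehicle.
The only nationality still possible for house 1 is Dane.
House 4's nationality must be Greek (nothing else left).
By clue 2, the person with the sapphire is in house 1.
House 3 gemstone: only onyx fits.
So: house 1 = sapphire/piano/scooter/Dane, house 2 = jade/trumpet/van/Brit, house 3 = onyx/violin/jeep/Canadian, house 4 = opal/harp/hatchback/Greek.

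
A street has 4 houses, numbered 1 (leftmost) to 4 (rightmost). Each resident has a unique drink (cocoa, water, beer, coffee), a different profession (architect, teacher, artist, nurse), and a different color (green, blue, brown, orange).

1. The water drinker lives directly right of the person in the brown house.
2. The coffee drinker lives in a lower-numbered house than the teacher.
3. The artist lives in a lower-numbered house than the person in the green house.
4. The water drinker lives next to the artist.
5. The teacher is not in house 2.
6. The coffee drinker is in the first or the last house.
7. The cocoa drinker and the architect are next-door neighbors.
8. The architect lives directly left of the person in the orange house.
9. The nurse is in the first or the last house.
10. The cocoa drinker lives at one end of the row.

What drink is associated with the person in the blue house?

By clue 6, the coffee drinker is in house 1.
Clue 7 places the architect in house 3.
By clue 8, the person in the orange house is in house 4.
The only drink still possible for house 4 is cocoa.
So house 1 gets nurse for profession.
That leaves artist as the profession for house 2.
The only profession still possible for house 4 is teacher.
Clue 3 places the person in the green house in house 3.
The water drinker is in house 3 (clue 4).
That leaves beer as the drink for house 2.
From clue 1, the person in the brown house must be in house 2.
So house 1 gets blue for color.
So: house 1 = coffee/nurse/blue, house 2 = beer/artist/brown, house 3 = water/architect/green, house 4 = cocoa/teacher/orange.

coffee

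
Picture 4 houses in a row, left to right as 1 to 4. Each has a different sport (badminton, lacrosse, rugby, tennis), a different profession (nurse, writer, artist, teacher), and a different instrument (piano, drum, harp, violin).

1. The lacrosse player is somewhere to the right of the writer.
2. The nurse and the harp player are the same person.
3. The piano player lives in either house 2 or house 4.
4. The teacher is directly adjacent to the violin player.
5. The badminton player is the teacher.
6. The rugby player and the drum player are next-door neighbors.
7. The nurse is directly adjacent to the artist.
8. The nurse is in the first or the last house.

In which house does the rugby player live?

The artist is narrowed to house 2 or 3; consider each.
Placing it in house 2 leads to a contradiction, so it's in house 3.
By clue 7, the nurse is in house 4.
Clue 2 places the harp player in house 4.
House 2's instrument must be piano (nothing else left).
From clue 4, the teacher must be in house 2.
Clue 5 places the badminton player in house 2.
That leaves tennis as the sport for house 1.
The only sport still possible for house 3 is lacrosse.
The only sport still possible for house 4 is rugby.
So house 1 gets writer for profession.
The drum player is in house 3 (clue 6).
House 1's instrument must be violin (nothing else left).
So: house 1 = tennis/writer/violin, house 2 = badminton/teacher/piano, house 3 = lacrosse/artist/drum, house 4 = rugby/nurse/harp.

4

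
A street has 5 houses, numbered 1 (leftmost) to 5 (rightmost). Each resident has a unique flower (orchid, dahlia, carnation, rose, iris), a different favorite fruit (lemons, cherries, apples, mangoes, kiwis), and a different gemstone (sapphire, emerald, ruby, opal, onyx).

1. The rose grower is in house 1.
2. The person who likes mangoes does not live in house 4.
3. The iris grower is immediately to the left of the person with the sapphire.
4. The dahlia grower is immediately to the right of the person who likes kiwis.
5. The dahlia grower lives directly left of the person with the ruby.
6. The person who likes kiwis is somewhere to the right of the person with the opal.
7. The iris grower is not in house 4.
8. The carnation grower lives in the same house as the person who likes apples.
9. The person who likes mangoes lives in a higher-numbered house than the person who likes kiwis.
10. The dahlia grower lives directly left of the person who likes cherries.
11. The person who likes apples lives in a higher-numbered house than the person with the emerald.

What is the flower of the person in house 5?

carnation

The rose grower is in house 1 (clue 1).
That leaves lemons as the favorite fruit for house 1.
The dahlia grower is narrowed to house 3 or 4; consider each.
Placing it in house 4 leads to a contradiction, so it's in house 3.
By clue 4, the person who likes kiwis is in house 2.
Clue 5 places the person with the ruby in house 4.
Clue 6: the person with the opal is in house 1.
By clue 10, the person who likes cherries is in house 4.
That leaves iris as the flower for house 2.
That leaves onyx as the gemstone for house 5.
The carnation grower is in house 5 (clue 8).
Clue 8: the person who likes apples is in house 5.
House 4 flower: only orchid fits.
House 3 favorite fruit: only mangoes fits.
That leaves emerald as the gemstone for house 2.
House 3 gemstone: only sapphire fits.
So: house 1 = rose/lemons/opal, house 2 = iris/kiwis/emerald, house 3 = dahlia/mangoes/sapphire, house 4 = orchid/cherries/ruby, house 5 = carnation/apples/onyx.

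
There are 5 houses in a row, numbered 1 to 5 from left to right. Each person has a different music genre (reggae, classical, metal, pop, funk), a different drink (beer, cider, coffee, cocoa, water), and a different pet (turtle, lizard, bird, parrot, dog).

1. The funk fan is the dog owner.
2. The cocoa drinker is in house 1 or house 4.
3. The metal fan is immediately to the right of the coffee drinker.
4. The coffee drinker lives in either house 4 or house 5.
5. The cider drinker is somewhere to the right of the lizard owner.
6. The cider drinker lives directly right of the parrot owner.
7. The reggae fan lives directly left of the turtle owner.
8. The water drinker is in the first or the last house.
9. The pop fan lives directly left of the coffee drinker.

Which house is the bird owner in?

Clue 4: the coffee drinker is in house 4.
The pop fan is in house 3 (clue 9).
That leaves cocoa as the drink for house 1.
That leaves water as the drink for house 5.
The metal fan is in house 5 (clue 3).
The beer drinker is narrowed to house 2 or 3; consider each.
Placing it in house 3 leads to a contradiction, so it's in house 2.
House 3's drink must be cider (nothing else left).
Clue 6 places the parrot owner in house 2.
House 1 pet: only lizard fits.
So house 4 gets dog for pet.
Clue 1: the funk fan is in house 4.
House 1 music genre: only classical fits.
The only music genre still possible for house 2 is reggae.
Clue 7 places the turtle owner in house 3.
The only pet still possible for house 5 is bird.
So: house 1 = classical/cocoa/lizard, house 2 = reggae/beer/parrot, house 3 = pop/cider/turtle, house 4 = funk/coffee/dog, house 5 = metal/water/bird.

5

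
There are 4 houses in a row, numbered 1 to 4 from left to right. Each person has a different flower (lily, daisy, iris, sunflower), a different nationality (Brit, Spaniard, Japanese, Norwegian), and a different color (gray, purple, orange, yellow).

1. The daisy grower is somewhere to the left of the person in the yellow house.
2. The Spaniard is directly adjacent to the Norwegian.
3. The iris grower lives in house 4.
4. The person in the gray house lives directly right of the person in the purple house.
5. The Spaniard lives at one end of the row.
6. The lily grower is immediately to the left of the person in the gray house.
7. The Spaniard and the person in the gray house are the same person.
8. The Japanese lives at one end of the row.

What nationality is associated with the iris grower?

Clue 3: the iris grower is in house 4.
Clue 7 places the Spaniard in house 4.
Clue 7: the person in the gray house is in house 4.
House 1 nationality: only Japanese fits.
The Norwegian is in house 3 (clue 2).
By clue 4, the person in the purple house is in house 3.
Clue 6 places the lily grower in house 3.
So house 2 gets Brit for nationality.
House 1 color: only orange fits.
So house 2 gets yellow for color.
The daisy grower is in house 1 (clue 1).
The only flower still possible for house 2 is sunflower.
So: house 1 = daisy/Japanese/orange, house 2 = sunflower/Brit/yellow, house 3 = lily/Norwegian/purple, house 4 = iris/Spaniard/gray.

Spaniard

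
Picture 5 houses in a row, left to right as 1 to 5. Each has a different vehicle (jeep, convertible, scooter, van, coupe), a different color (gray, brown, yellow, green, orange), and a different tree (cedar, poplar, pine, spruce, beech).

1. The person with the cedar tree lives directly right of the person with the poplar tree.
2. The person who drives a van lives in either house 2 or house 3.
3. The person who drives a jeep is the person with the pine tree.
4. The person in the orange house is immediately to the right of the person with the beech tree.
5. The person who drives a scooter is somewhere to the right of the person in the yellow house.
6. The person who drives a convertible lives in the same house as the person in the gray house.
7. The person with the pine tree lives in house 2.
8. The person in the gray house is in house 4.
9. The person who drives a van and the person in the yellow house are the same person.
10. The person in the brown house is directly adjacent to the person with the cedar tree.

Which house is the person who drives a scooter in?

5

From clue 7, the person with the pine tree must be in house 2.
From clue 8, the person in the gray house must be in house 4.
Clue 3: the person who drives a jeep is in house 2.
By clue 6, the person who drives a convertible is in house 4.
From clue 10, the person with the cedar tree must be in house 4.
So house 1 gets coupe for vehicle.
So house 3 gets van for vehicle.
House 5 vehicle: only scooter fits.
So house 1 gets green for color.
House 1's tree must be beech (nothing else left).
That leaves poplar as the tree for house 3.
So house 5 gets spruce for tree.
Clue 4 places the person in the orange house in house 2.
From clue 9, the person in the yellow house must be in house 3.
House 5's color must be brown (nothing else left).
So: house 1 = coupe/green/beech, house 2 = jeep/orange/pine, house 3 = van/yellow/poplar, house 4 = convertible/gray/cedar, house 5 = scooter/brown/spruce.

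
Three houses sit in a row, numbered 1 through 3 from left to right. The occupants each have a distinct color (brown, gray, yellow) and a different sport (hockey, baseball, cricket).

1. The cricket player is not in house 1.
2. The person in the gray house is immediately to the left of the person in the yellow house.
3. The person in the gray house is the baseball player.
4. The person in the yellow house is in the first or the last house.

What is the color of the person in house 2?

gray

Clue 4: the person in the yellow house is in house 3.
Clue 2: the person in the gray house is in house 2.
By clue 3, the baseball player is in house 2.
House 1's color must be brown (nothing else left).
So house 1 gets hockey for sport.
So house 3 gets cricket for sport.
So: house 1 = brown/hockey, house 2 = gray/baseball, house 3 = yellow/cricket.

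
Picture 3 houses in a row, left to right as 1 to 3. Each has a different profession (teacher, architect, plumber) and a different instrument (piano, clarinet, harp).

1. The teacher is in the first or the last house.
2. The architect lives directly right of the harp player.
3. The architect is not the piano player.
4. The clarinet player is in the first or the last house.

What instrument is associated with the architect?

The architect is narrowed to house 2 or 3; consider each.
Placing it in house 2 leads to a contradiction, so it's in house 3.
The harp player is in house 2 (clue 2).
House 2 profession: only plumber fits.
That leaves clarinet as the instrument for house 3.
The only profession still possible for house 1 is teacher.
House 1 instrument: only piano fits.
So: house 1 = teacher/piano, house 2 = plumber/harp, house 3 = architect/clarinet.

clarinet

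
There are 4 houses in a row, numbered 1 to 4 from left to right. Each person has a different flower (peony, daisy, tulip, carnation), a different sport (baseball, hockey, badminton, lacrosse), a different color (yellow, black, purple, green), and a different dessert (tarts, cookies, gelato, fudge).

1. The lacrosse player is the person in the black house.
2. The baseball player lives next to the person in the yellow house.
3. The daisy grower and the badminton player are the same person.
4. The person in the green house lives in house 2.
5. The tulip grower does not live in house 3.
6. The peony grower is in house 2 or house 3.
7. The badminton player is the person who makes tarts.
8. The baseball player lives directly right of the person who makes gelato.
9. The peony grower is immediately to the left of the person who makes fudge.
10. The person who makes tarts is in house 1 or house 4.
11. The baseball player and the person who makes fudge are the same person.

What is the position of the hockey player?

2

Clue 4: the person in the green house is in house 2.
That leaves hockey as the sport for house 2.
The daisy grower is narrowed to house 1 or 4; consider each.
Placing it in house 1 leads to a contradiction, so it's in house 4.
The badminton player is in house 4 (clue 3).
From clue 7, the person who makes tarts must be in house 4.
So house 1 gets lacrosse for sport.
House 3's sport must be baseball (nothing else left).
House 1's dessert must be cookies (nothing else left).
That leaves gelato as the dessert for house 2.
That leaves fudge as the dessert for house 3.
The person in the black house is in house 1 (clue 1).
Clue 2 places the person in the yellow house in house 4.
By clue 9, the peony grower is in house 2.
House 1 flower: only tulip fits.
House 3 flower: only carnation fits.
House 3 color: only purple fits.
So: house 1 = tulip/lacrosse/black/cookies, house 2 = peony/hockey/green/gelato, house 3 = carnation/baseball/purple/fudge, house 4 = daisy/badminton/yellow/tarts.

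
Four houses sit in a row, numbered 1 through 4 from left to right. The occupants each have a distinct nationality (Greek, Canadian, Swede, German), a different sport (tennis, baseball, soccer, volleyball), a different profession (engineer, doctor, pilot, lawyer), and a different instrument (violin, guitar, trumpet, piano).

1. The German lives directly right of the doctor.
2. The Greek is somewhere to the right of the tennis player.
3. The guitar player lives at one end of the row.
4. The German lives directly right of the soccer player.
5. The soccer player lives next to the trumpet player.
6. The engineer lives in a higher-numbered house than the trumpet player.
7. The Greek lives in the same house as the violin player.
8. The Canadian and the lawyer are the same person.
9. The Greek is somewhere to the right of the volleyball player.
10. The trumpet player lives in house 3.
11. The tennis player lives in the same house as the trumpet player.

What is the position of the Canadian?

1

The trumpet player is in house 3 (clue 10).
From clue 11, the tennis player must be in house 3.
House 4's sport must be baseball (nothing else left).
The Greek is in house 4 (clue 2).
By clue 5, the soccer player is in house 2.
By clue 6, the engineer is in house 4.
By clue 7, the violin player is in house 4.
House 1's sport must be volleyball (nothing else left).
That leaves guitar as the instrument for house 1.
The only instrument still possible for house 2 is piano.
Clue 4 places the German in house 3.
Clue 1: the doctor is in house 2.
The only profession still possible for house 1 is lawyer.
That leaves pilot as the profession for house 3.
The Canadian is in house 1 (clue 8).
House 2's nationality must be Swede (nothing else left).
So: house 1 = Canadian/volleyball/lawyer/guitar, house 2 = Swede/soccer/doctor/piano, house 3 = German/tennis/pilot/trumpet, house 4 = Greek/baseball/engineer/violin.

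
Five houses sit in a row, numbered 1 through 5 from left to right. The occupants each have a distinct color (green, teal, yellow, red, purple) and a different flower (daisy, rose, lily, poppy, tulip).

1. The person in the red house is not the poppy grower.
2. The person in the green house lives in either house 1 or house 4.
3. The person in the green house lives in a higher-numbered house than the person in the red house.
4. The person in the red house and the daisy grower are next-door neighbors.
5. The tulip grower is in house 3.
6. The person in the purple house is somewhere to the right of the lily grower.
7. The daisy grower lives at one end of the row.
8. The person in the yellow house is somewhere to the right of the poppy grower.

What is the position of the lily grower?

Clue 3: the person in the green house is in house 4.
Clue 5 places the tulip grower in house 3.
The daisy grower is in house 1 (clue 7).
House 5's flower must be rose (nothing else left).
Clue 4: the person in the red house is in house 2.
The only color still possible for house 1 is teal.
Clue 1 places the poppy grower in house 4.
By clue 8, the person in the yellow house is in house 5.
House 3's color must be purple (nothing else left).
That leaves lily as the flower for house 2.
So: house 1 = teal/daisy, house 2 = red/lily, house 3 = purple/tulip, house 4 = green/poppy, house 5 = yellow/rose.

2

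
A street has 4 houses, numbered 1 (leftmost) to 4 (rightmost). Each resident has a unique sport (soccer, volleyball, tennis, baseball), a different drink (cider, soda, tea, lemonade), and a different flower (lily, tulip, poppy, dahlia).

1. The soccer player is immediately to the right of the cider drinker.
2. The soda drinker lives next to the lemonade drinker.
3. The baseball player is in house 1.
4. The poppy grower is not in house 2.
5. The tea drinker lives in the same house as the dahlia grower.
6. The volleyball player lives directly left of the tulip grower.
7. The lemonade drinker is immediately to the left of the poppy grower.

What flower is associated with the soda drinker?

From clue 3, the baseball player must be in house 1.
The volleyball player is narrowed to house 2 or 3; consider each.
Placing it in house 3 leads to a contradiction, so it's in house 2.
Clue 6: the tulip grower is in house 3.
So house 4 gets poppy for flower.
By clue 7, the lemonade drinker is in house 3.
House 4 drink: only soda fits.
From clue 1, the soccer player must be in house 3.
The only sport still possible for house 4 is tennis.
That leaves tea as the drink for house 1.
The only drink still possible for house 2 is cider.
By clue 5, the dahlia grower is in house 1.
The only flower still possible for house 2 is lily.
So: house 1 = baseball/tea/dahlia, house 2 = volleyball/cider/lily, house 3 = soccer/lemonade/tulip, house 4 = tennis/soda/poppy.

poppy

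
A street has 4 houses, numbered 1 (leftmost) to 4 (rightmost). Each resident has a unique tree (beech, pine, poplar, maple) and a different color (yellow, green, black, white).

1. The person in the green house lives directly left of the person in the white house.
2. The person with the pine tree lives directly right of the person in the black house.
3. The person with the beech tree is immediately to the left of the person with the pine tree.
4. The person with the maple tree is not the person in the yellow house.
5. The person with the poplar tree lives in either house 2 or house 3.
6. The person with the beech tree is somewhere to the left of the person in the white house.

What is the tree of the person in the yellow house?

pine

The person with the poplar tree is narrowed to house 2 or 3; consider each.
Placing it in house 2 leads to a contradiction, so it's in house 3.
From clue 3, the person with the beech tree must be in house 1.
By clue 3, the person with the pine tree is in house 2.
House 4's tree must be maple (nothing else left).
Clue 2: the person in the black house is in house 1.
House 4's color must be white (nothing else left).
The person in the green house is in house 3 (clue 1).
House 2 color: only yellow fits.
So: house 1 = beech/black, house 2 = pine/yellow, house 3 = poplar/green, house 4 = maple/white.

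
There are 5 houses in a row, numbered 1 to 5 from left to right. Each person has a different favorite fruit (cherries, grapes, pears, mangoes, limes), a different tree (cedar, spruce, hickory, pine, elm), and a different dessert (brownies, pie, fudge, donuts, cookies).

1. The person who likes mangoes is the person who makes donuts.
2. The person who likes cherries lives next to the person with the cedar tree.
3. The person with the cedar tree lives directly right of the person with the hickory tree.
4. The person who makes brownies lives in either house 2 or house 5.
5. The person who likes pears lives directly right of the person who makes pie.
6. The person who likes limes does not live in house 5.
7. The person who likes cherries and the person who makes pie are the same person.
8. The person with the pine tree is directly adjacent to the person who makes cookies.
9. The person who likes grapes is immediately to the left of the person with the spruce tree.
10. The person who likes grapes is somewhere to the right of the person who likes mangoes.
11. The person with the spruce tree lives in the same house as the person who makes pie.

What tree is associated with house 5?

elm

House 5 favorite fruit: only pears fits.
By clue 5, the person who makes pie is in house 4.
By clue 7, the person who likes cherries is in house 4.
Clue 11: the person with the spruce tree is in house 4.
By clue 3, the person with the cedar tree is in house 3.
The person with the hickory tree is in house 2 (clue 3).
From clue 9, the person who likes grapes must be in house 3.
The only tree still possible for house 1 is pine.
That leaves elm as the tree for house 5.
From clue 8, the person who makes cookies must be in house 2.
House 3 dessert: only fudge fits.
House 5's dessert must be brownies (nothing else left).
The person who likes mangoes is in house 1 (clue 1).
That leaves limes as the favorite fruit for house 2.
House 1 dessert: only donuts fits.
So: house 1 = mangoes/pine/donuts, house 2 = limes/hickory/cookies, house 3 = grapes/cedar/fudge, house 4 = cherries/spruce/pie, house 5 = pears/elm/brownies.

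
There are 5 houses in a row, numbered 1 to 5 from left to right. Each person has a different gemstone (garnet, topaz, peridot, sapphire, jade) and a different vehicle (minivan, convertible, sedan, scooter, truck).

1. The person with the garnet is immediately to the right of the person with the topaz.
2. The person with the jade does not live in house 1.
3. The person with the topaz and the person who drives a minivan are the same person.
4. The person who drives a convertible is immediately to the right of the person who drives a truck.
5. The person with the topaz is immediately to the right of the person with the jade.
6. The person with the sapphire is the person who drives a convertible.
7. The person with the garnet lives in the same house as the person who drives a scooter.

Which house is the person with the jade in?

3

House 1's gemstone must be peridot (nothing else left).
The person with the garnet is narrowed to house 4 or 5; consider each.
Placing it in house 4 leads to a contradiction, so it's in house 5.
Clue 1: the person with the topaz is in house 4.
From clue 3, the person who drives a minivan must be in house 4.
The person with the jade is in house 3 (clue 5).
Clue 7 places the person who drives a scooter in house 5.
House 2's gemstone must be sapphire (nothing else left).
Clue 6: the person who drives a convertible is in house 2.
House 1 vehicle: only truck fits.
So house 3 gets sedan for vehicle.
So: house 1 = peridot/truck, house 2 = sapphire/convertible, house 3 = jade/sedan, house 4 = topaz/minivan, house 5 = garnet/scooter.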